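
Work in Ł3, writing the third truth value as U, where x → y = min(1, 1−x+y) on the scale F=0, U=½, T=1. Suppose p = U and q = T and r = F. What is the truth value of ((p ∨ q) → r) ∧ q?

F

p ∨ q = U ∨ T = T
(p ∨ q) → r = T → F = F
((p ∨ q) → r) ∧ q = F ∧ T = F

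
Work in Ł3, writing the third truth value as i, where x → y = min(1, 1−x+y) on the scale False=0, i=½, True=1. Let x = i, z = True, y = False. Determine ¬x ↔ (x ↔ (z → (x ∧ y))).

¬x = ¬i = i
x ∧ y = i ∧ False = False
z → (x ∧ y) = True → False = False
x ↔ (z → (x ∧ y)) = i ↔ False = i  [1 − |½−0|]
¬x ↔ (x ↔ (z → (x ∧ y))) = i ↔ i = True

True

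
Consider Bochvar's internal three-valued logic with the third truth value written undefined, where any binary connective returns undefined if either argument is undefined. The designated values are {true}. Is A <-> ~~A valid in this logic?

Countermodel: A=undefined gives undefined, which is not designated.

No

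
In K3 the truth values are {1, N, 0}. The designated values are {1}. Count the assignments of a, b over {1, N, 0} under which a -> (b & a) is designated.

Designated under: (a=1, b=1); (a=0, b=1); (a=0, b=N); (a=0, b=0).

4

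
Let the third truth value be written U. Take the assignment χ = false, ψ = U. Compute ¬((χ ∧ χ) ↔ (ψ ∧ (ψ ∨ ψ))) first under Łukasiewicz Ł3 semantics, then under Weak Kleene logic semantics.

In Łukasiewicz Ł3: χ ∧ χ = false ∧ false = false
ψ ∨ ψ = U ∨ U = U
ψ ∧ (ψ ∨ ψ) = U ∧ U = U
(χ ∧ χ) ↔ (ψ ∧ (ψ ∨ ψ)) = false ↔ U = U
¬((χ ∧ χ) ↔ (ψ ∧ (ψ ∨ ψ))) = ¬U = U
In Weak Kleene logic: χ ∧ χ = false ∧ false = false
ψ ∨ ψ = U ∨ U = U
ψ ∧ (ψ ∨ ψ) = U ∧ U = U
(χ ∧ χ) ↔ (ψ ∧ (ψ ∨ ψ)) = false ↔ U = U
¬((χ ∧ χ) ↔ (ψ ∧ (ψ ∨ ψ))) = ¬U = U

U; U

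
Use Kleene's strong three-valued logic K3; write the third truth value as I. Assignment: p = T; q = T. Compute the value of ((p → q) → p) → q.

T

p → q = T → T = T
(p → q) → p = T → T = T
((p → q) → p) → q = T → T = T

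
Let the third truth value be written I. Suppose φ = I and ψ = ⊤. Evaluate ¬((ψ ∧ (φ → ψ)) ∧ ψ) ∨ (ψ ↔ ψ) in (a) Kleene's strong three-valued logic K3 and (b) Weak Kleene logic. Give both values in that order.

⊤; I

In Kleene's strong three-valued logic K3: φ → ψ = I → ⊤ = ⊤  [¬I ∨ ⊤]
ψ ∧ (φ → ψ) = ⊤ ∧ ⊤ = ⊤
(ψ ∧ (φ → ψ)) ∧ ψ = ⊤ ∧ ⊤ = ⊤
¬((ψ ∧ (φ → ψ)) ∧ ψ) = ¬⊤ = ⊥
ψ ↔ ψ = ⊤ ↔ ⊤ = ⊤
¬((ψ ∧ (φ → ψ)) ∧ ψ) ∨ (ψ ↔ ψ) = ⊥ ∨ ⊤ = ⊤
In Weak Kleene logic: φ → ψ = I → ⊤ = I  [any arg is the third value ⇒ result is the third value]
ψ ∧ (φ → ψ) = ⊤ ∧ I = I
(ψ ∧ (φ → ψ)) ∧ ψ = I ∧ ⊤ = I
¬((ψ ∧ (φ → ψ)) ∧ ψ) = ¬I = I
ψ ↔ ψ = ⊤ ↔ ⊤ = ⊤
¬((ψ ∧ (φ → ψ)) ∧ ψ) ∨ (ψ ↔ ψ) = I ∨ ⊤ = I
They differ because Kleene's strong three-valued logic K3 and Weak Kleene logic treat I differently under the binary connectives.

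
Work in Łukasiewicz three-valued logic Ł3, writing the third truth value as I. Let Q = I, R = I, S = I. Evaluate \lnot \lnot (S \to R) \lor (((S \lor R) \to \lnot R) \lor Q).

S \to R = I \to I = true  [min(1, 1−½+½)]
\lnot (S \to R) = \lnot true = false
\lnot \lnot (S \to R) = \lnot false = true
S \lor R = I \lor I = I
\lnot R = \lnot I = I
(S \lor R) \to \lnot R = I \to I = true
((S \lor R) \to \lnot R) \lor Q = true \lor I = true
\lnot \lnot (S \to R) \lor (((S \lor R) \to \lnot R) \lor Q) = true \lor true = true

true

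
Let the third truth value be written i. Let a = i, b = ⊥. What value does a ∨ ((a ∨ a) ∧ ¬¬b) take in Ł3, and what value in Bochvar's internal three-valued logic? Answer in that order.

i; i

In Ł3: a ∨ a = i ∨ i = i
¬b = ¬⊥ = ⊤
¬¬b = ¬⊤ = ⊥
(a ∨ a) ∧ ¬¬b = i ∧ ⊥ = ⊥
a ∨ ((a ∨ a) ∧ ¬¬b) = i ∨ ⊥ = i
In Bochvar's internal three-valued logic: a ∨ a = i ∨ i = i
¬b = ¬⊥ = ⊤
¬¬b = ¬⊤ = ⊥
(a ∨ a) ∧ ¬¬b = i ∧ ⊥ = i
a ∨ ((a ∨ a) ∧ ¬¬b) = i ∨ i = i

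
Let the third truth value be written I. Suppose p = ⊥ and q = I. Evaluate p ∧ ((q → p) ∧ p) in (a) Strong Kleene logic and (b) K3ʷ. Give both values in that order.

In Strong Kleene logic: q → p = I → ⊥ = I  [¬I ∨ ⊥]
(q → p) ∧ p = I ∧ ⊥ = ⊥
p ∧ ((q → p) ∧ p) = ⊥ ∧ ⊥ = ⊥
In K3ʷ: q → p = I → ⊥ = I  [any arg is the third value ⇒ result is the third value]
(q → p) ∧ p = I ∧ ⊥ = I
p ∧ ((q → p) ∧ p) = ⊥ ∧ I = I
They differ because Strong Kleene logic and K3ʷ treat I differently under the binary connectives.

⊥; I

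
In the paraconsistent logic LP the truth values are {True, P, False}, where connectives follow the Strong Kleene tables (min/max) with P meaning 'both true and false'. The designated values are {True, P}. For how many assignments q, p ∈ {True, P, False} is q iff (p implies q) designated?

Of the 9 assignments, 8 give a value in {True, P}.

8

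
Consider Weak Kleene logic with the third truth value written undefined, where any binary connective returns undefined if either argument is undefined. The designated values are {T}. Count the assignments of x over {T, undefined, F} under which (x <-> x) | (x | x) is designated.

2

x=T: T ✓
x=undefined: undefined ·
x=F: T ✓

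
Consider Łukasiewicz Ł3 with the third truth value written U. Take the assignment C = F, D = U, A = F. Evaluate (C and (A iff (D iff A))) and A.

F

D iff A = U iff F = U  [1 − |½−0|]
A iff (D iff A) = F iff U = U
C and (A iff (D iff A)) = F and U = F
(C and (A iff (D iff A))) and A = F and F = F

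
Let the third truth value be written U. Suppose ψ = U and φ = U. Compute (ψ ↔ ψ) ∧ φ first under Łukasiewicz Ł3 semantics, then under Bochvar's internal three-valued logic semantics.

In Łukasiewicz Ł3: ψ ↔ ψ = U ↔ U = true  [1 − |½−½|]
(ψ ↔ ψ) ∧ φ = true ∧ U = U
In Bochvar's internal three-valued logic: ψ ↔ ψ = U ↔ U = U
(ψ ↔ ψ) ∧ φ = U ∧ U = U

U; U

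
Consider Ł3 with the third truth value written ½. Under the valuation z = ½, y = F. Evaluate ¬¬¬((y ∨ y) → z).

F

y ∨ y = F ∨ F = F
(y ∨ y) → z = F → ½ = T
¬((y ∨ y) → z) = ¬T = F
¬¬((y ∨ y) → z) = ¬F = T
¬¬¬((y ∨ y) → z) = ¬T = F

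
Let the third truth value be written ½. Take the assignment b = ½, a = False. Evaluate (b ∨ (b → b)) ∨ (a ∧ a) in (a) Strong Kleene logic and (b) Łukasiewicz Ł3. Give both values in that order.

½; True

In Strong Kleene logic: b → b = ½ → ½ = ½  [¬½ ∨ ½]
b ∨ (b → b) = ½ ∨ ½ = ½
a ∧ a = False ∧ False = False
(b ∨ (b → b)) ∨ (a ∧ a) = ½ ∨ False = ½
In Łukasiewicz Ł3: b → b = ½ → ½ = True  [min(1, 1−½+½)]
b ∨ (b → b) = ½ ∨ True = True
a ∧ a = False ∧ False = False
(b ∨ (b → b)) ∨ (a ∧ a) = True ∨ False = True
They differ because Strong Kleene logic and Łukasiewicz Ł3 treat ½ differently under implication.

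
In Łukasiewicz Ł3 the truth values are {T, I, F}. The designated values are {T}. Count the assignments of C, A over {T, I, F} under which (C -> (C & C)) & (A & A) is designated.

Designated under: (C=T, A=T); (C=I, A=T); (C=F, A=T).

3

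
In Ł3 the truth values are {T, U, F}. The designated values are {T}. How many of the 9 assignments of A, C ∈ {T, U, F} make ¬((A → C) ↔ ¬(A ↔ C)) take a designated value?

Designated under: (A=T, C=T); (A=T, C=F); (A=U, C=U); (A=F, C=F).

4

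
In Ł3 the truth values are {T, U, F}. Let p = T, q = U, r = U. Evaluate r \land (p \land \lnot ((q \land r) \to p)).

F

q \land r = U \land U = U
(q \land r) \to p = U \to T = T
\lnot ((q \land r) \to p) = \lnot T = F
p \land \lnot ((q \land r) \to p) = T \land F = F
r \land (p \land \lnot ((q \land r) \to p)) = U \land F = F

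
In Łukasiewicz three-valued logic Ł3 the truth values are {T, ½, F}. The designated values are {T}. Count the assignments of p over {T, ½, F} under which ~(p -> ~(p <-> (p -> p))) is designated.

p=T: T ✓
p=½: F ·
p=F: F ·

1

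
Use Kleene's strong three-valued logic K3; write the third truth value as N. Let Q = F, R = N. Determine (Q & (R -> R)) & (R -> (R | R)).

F

R -> R = N -> N = N  [~N | N]
Q & (R -> R) = F & N = F
R | R = N | N = N
R -> (R | R) = N -> N = N
(Q & (R -> R)) & (R -> (R | R)) = F & N = F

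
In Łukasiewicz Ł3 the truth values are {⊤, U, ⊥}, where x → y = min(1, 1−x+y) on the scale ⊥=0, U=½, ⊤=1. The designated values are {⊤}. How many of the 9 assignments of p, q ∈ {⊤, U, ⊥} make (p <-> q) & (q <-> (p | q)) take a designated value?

3

Designated under: (p=⊤, q=⊤); (p=U, q=U); (p=⊥, q=⊥).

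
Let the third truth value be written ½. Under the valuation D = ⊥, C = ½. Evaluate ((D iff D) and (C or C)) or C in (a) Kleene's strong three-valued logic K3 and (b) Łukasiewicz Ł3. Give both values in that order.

½; ½

In Kleene's strong three-valued logic K3: D iff D = ⊥ iff ⊥ = ⊤
C or C = ½ or ½ = ½
(D iff D) and (C or C) = ⊤ and ½ = ½
((D iff D) and (C or C)) or C = ½ or ½ = ½
In Łukasiewicz Ł3: D iff D = ⊥ iff ⊥ = ⊤
C or C = ½ or ½ = ½
(D iff D) and (C or C) = ⊤ and ½ = ½
((D iff D) and (C or C)) or C = ½ or ½ = ½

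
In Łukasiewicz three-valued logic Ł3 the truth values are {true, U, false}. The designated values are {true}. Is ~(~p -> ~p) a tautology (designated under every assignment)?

No

Countermodel: p=true gives false, which is not designated.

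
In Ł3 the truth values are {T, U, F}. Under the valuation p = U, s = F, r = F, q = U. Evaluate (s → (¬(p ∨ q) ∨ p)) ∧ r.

F

p ∨ q = U ∨ U = U
¬(p ∨ q) = ¬U = U
¬(p ∨ q) ∨ p = U ∨ U = U
s → (¬(p ∨ q) ∨ p) = F → U = T  [min(1, 1−0+½)]
(s → (¬(p ∨ q) ∨ p)) ∧ r = T ∧ F = F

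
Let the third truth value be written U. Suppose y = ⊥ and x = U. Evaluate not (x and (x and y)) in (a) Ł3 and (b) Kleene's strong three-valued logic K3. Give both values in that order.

In Ł3: x and y = U and ⊥ = ⊥
x and (x and y) = U and ⊥ = ⊥
not (x and (x and y)) = not ⊥ = ⊤
In Kleene's strong three-valued logic K3: x and y = U and ⊥ = ⊥
x and (x and y) = U and ⊥ = ⊥
not (x and (x and y)) = not ⊥ = ⊤

⊤; ⊤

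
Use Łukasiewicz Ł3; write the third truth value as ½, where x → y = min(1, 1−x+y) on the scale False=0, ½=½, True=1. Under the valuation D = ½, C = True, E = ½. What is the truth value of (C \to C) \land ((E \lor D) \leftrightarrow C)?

½

C \to C = True \to True = True
E \lor D = ½ \lor ½ = ½
(E \lor D) \leftrightarrow C = ½ \leftrightarrow True = ½
(C \to C) \land ((E \lor D) \leftrightarrow C) = True \land ½ = ½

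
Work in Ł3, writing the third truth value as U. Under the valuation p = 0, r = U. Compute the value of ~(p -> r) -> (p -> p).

1

p -> r = 0 -> U = 1  [min(1, 1−0+½)]
~(p -> r) = ~1 = 0
p -> p = 0 -> 0 = 1
~(p -> r) -> (p -> p) = 0 -> 1 = 1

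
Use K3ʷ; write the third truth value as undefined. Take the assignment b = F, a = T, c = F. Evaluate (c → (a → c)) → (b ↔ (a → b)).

T

a → c = T → F = F
c → (a → c) = F → F = T
a → b = T → F = F
b ↔ (a → b) = F ↔ F = T
(c → (a → c)) → (b ↔ (a → b)) = T → T = T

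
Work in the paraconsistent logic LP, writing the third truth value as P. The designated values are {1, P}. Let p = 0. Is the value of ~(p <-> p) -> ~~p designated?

Yes

p <-> p = 0 <-> 0 = 1
~(p <-> p) = ~1 = 0
~p = ~0 = 1
~~p = ~1 = 0
~(p <-> p) -> ~~p = 0 -> 0 = 1
1 ∈ {1, P}.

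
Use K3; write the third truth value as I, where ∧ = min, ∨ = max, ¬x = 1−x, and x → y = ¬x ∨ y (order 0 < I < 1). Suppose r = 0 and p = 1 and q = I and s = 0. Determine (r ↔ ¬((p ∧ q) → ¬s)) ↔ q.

p ∧ q = 1 ∧ I = I
¬s = ¬0 = 1
(p ∧ q) → ¬s = I → 1 = 1
¬((p ∧ q) → ¬s) = ¬1 = 0
r ↔ ¬((p ∧ q) → ¬s) = 0 ↔ 0 = 1
(r ↔ ¬((p ∧ q) → ¬s)) ↔ q = 1 ↔ I = I

I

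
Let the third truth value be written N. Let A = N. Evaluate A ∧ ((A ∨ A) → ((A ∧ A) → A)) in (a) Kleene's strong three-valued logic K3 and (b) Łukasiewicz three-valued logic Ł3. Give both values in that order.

N; N

In Kleene's strong three-valued logic K3: A ∨ A = N ∨ N = N
A ∧ A = N ∧ N = N
(A ∧ A) → A = N → N = N  [¬N ∨ N]
(A ∨ A) → ((A ∧ A) → A) = N → N = N
A ∧ ((A ∨ A) → ((A ∧ A) → A)) = N ∧ N = N
In Łukasiewicz three-valued logic Ł3: A ∨ A = N ∨ N = N
A ∧ A = N ∧ N = N
(A ∧ A) → A = N → N = ⊤  [min(1, 1−½+½)]
(A ∨ A) → ((A ∧ A) → A) = N → ⊤ = ⊤
A ∧ ((A ∨ A) → ((A ∧ A) → A)) = N ∧ ⊤ = N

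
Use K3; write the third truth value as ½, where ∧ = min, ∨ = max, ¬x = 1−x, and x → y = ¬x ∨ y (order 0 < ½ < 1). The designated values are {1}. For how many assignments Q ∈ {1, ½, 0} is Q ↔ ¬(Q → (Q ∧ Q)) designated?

1

Q=1: 0 ·
Q=½: ½ ·
Q=0: 1 ✓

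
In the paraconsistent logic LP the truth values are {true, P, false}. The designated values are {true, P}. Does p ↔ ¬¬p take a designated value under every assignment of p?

Yes

Every assignment of p over {true, P, false} gives a value in {true, P}.
In particular, with p=P: p ↔ ¬¬p = P.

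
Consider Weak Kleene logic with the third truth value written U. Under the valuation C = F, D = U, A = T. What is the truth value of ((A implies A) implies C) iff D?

U

A implies A = T implies T = T
(A implies A) implies C = T implies F = F
((A implies A) implies C) iff D = F iff U = U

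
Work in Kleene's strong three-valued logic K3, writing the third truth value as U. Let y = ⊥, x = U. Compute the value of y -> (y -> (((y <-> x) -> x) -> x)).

y <-> x = ⊥ <-> U = U
(y <-> x) -> x = U -> U = U
((y <-> x) -> x) -> x = U -> U = U
y -> (((y <-> x) -> x) -> x) = ⊥ -> U = ⊤
y -> (y -> (((y <-> x) -> x) -> x)) = ⊥ -> ⊤ = ⊤

⊤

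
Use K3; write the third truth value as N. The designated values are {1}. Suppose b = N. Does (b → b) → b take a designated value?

b → b = N → N = N  [¬N ∨ N]
(b → b) → b = N → N = N
N ∉ {1}.

No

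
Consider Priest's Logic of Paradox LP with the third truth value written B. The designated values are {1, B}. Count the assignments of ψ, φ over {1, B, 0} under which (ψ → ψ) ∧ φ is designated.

6

Of the 9 assignments, 6 give a value in {1, B}.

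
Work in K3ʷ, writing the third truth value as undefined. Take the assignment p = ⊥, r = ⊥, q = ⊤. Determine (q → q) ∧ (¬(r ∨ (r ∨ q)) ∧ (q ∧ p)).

q → q = ⊤ → ⊤ = ⊤
r ∨ q = ⊥ ∨ ⊤ = ⊤
r ∨ (r ∨ q) = ⊥ ∨ ⊤ = ⊤
¬(r ∨ (r ∨ q)) = ¬⊤ = ⊥
q ∧ p = ⊤ ∧ ⊥ = ⊥
¬(r ∨ (r ∨ q)) ∧ (q ∧ p) = ⊥ ∧ ⊥ = ⊥
(q → q) ∧ (¬(r ∨ (r ∨ q)) ∧ (q ∧ p)) = ⊤ ∧ ⊥ = ⊥

⊥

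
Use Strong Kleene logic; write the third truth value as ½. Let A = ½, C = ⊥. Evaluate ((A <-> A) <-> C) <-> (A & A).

A <-> A = ½ <-> ½ = ½
(A <-> A) <-> C = ½ <-> ⊥ = ½
A & A = ½ & ½ = ½
((A <-> A) <-> C) <-> (A & A) = ½ <-> ½ = ½

½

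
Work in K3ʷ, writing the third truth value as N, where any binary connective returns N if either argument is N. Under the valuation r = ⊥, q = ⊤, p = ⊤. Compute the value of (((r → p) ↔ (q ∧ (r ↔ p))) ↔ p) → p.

⊤

r → p = ⊥ → ⊤ = ⊤
r ↔ p = ⊥ ↔ ⊤ = ⊥
q ∧ (r ↔ p) = ⊤ ∧ ⊥ = ⊥
(r → p) ↔ (q ∧ (r ↔ p)) = ⊤ ↔ ⊥ = ⊥
((r → p) ↔ (q ∧ (r ↔ p))) ↔ p = ⊥ ↔ ⊤ = ⊥
(((r → p) ↔ (q ∧ (r ↔ p))) ↔ p) → p = ⊥ → ⊤ = ⊤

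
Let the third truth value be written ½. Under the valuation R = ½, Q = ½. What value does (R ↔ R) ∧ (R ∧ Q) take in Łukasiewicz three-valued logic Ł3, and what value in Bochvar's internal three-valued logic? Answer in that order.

½; ½

In Łukasiewicz three-valued logic Ł3: R ↔ R = ½ ↔ ½ = 1  [1 − |½−½|]
R ∧ Q = ½ ∧ ½ = ½
(R ↔ R) ∧ (R ∧ Q) = 1 ∧ ½ = ½
In Bochvar's internal three-valued logic: R ↔ R = ½ ↔ ½ = ½
R ∧ Q = ½ ∧ ½ = ½
(R ↔ R) ∧ (R ∧ Q) = ½ ∧ ½ = ½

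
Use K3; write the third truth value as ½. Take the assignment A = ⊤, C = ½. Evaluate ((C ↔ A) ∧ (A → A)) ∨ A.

⊤

C ↔ A = ½ ↔ ⊤ = ½
A → A = ⊤ → ⊤ = ⊤
(C ↔ A) ∧ (A → A) = ½ ∧ ⊤ = ½
((C ↔ A) ∧ (A → A)) ∨ A = ½ ∨ ⊤ = ⊤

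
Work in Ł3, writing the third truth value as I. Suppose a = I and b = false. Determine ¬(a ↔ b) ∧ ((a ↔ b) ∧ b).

a ↔ b = I ↔ false = I
¬(a ↔ b) = ¬I = I
a ↔ b = I ↔ false = I
(a ↔ b) ∧ b = I ∧ false = false
¬(a ↔ b) ∧ ((a ↔ b) ∧ b) = I ∧ false = false

false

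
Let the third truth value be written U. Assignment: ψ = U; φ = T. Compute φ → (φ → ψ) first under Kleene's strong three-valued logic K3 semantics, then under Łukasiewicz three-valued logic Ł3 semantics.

U; U

In Kleene's strong three-valued logic K3: φ → ψ = T → U = U
φ → (φ → ψ) = T → U = U
In Łukasiewicz three-valued logic Ł3: φ → ψ = T → U = U
φ → (φ → ψ) = T → U = U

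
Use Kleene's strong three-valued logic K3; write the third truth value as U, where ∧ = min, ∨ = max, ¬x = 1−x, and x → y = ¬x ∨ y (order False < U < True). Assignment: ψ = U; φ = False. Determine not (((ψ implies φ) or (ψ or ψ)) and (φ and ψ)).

True

ψ implies φ = U implies False = U  [not U or False]
ψ or ψ = U or U = U
(ψ implies φ) or (ψ or ψ) = U or U = U
φ and ψ = False and U = False
((ψ implies φ) or (ψ or ψ)) and (φ and ψ) = U and False = False
not (((ψ implies φ) or (ψ or ψ)) and (φ and ψ)) = not False = True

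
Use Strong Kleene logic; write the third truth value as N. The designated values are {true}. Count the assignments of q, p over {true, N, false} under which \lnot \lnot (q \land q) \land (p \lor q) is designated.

3

Designated under: (q=true, p=true); (q=true, p=N); (q=true, p=false).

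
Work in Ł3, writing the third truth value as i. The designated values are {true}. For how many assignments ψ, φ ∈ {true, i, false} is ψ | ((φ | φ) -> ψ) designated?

6

Of the 9 assignments, 6 give a value in {true}.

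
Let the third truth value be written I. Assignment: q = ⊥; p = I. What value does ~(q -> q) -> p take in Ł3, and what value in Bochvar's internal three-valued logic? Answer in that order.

In Ł3: q -> q = ⊥ -> ⊥ = ⊤
~(q -> q) = ~⊤ = ⊥
~(q -> q) -> p = ⊥ -> I = ⊤  [min(1, 1−0+½)]
In Bochvar's internal three-valued logic: q -> q = ⊥ -> ⊥ = ⊤
~(q -> q) = ~⊤ = ⊥
~(q -> q) -> p = ⊥ -> I = I  [any arg is the third value ⇒ result is the third value]
They differ because Ł3 and Bochvar's internal three-valued logic treat I differently under the binary connectives.

⊤; I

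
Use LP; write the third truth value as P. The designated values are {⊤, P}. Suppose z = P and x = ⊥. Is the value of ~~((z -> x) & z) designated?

z -> x = P -> ⊥ = P  [~P | ⊥]
(z -> x) & z = P & P = P
~((z -> x) & z) = ~P = P
~~((z -> x) & z) = ~P = P
P ∈ {⊤, P}.

Yes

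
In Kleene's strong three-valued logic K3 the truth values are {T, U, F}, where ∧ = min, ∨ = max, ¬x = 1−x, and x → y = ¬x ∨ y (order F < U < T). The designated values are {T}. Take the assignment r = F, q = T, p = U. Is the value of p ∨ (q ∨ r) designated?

q ∨ r = T ∨ F = T
p ∨ (q ∨ r) = U ∨ T = T
T ∈ {T}.

Yes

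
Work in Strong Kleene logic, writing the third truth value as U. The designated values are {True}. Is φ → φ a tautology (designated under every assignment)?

No

Countermodel: φ=U gives U, which is not designated.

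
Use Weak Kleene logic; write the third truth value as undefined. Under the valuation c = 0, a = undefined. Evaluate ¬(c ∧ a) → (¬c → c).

undefined

c ∧ a = 0 ∧ undefined = undefined
¬(c ∧ a) = ¬undefined = undefined
¬c = ¬0 = 1
¬c → c = 1 → 0 = 0
¬(c ∧ a) → (¬c → c) = undefined → 0 = undefined  [any arg is the third value ⇒ result is the third value]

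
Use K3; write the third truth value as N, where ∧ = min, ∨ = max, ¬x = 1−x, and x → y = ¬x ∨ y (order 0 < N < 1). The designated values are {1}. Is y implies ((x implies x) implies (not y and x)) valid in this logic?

No

Countermodel: y=1, x=1 gives 0, which is not designated.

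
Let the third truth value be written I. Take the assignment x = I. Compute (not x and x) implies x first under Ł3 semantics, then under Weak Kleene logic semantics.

In Ł3: not x = not I = I
not x and x = I and I = I
(not x and x) implies x = I implies I = ⊤  [min(1, 1−½+½)]
In Weak Kleene logic: not x = not I = I
not x and x = I and I = I
(not x and x) implies x = I implies I = I  [any arg is the third value ⇒ result is the third value]
They differ because Ł3 and Weak Kleene logic treat I differently under the binary connectives.

⊤; I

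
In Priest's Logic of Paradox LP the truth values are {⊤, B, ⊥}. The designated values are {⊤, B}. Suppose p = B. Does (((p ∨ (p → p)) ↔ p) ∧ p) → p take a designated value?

p → p = B → B = B
p ∨ (p → p) = B ∨ B = B
(p ∨ (p → p)) ↔ p = B ↔ B = B
((p ∨ (p → p)) ↔ p) ∧ p = B ∧ B = B
(((p ∨ (p → p)) ↔ p) ∧ p) → p = B → B = B
B ∈ {⊤, B}.

Yes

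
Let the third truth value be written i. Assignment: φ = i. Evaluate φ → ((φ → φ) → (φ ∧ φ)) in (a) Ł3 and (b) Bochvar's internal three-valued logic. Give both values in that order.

⊤; i

In Ł3: φ → φ = i → i = ⊤  [min(1, 1−½+½)]
φ ∧ φ = i ∧ i = i
(φ → φ) → (φ ∧ φ) = ⊤ → i = i
φ → ((φ → φ) → (φ ∧ φ)) = i → i = ⊤
In Bochvar's internal three-valued logic: φ → φ = i → i = i  [any arg is the third value ⇒ result is the third value]
φ ∧ φ = i ∧ i = i
(φ → φ) → (φ ∧ φ) = i → i = i
φ → ((φ → φ) → (φ ∧ φ)) = i → i = i
They differ because Ł3 and Bochvar's internal three-valued logic treat i differently under the binary connectives.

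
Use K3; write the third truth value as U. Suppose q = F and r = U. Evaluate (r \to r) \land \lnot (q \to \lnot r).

r \to r = U \to U = U  [\lnot U \lor U]
\lnot r = \lnot U = U
q \to \lnot r = F \to U = T
\lnot (q \to \lnot r) = \lnot T = F
(r \to r) \land \lnot (q \to \lnot r) = U \land F = F

F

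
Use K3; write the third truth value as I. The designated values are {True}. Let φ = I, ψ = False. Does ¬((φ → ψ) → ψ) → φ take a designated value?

φ → ψ = I → False = I
(φ → ψ) → ψ = I → False = I
¬((φ → ψ) → ψ) = ¬I = I
¬((φ → ψ) → ψ) → φ = I → I = I
I ∉ {True}.

No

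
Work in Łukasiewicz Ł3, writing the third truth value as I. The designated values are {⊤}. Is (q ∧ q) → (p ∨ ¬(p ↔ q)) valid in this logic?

Countermodel: q=⊤, p=I gives I, which is not designated.

No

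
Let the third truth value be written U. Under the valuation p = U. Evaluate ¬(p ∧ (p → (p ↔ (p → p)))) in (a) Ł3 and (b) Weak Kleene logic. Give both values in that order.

U; U

In Ł3: p → p = U → U = True  [min(1, 1−½+½)]
p ↔ (p → p) = U ↔ True = U
p → (p ↔ (p → p)) = U → U = True
p ∧ (p → (p ↔ (p → p))) = U ∧ True = U
¬(p ∧ (p → (p ↔ (p → p)))) = ¬U = U
In Weak Kleene logic: p → p = U → U = U
p ↔ (p → p) = U ↔ U = U
p → (p ↔ (p → p)) = U → U = U
p ∧ (p → (p ↔ (p → p))) = U ∧ U = U
¬(p ∧ (p → (p ↔ (p → p)))) = ¬U = U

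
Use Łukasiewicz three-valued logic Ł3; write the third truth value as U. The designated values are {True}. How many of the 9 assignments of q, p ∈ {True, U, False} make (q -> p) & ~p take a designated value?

1

Designated under: (q=False, p=False).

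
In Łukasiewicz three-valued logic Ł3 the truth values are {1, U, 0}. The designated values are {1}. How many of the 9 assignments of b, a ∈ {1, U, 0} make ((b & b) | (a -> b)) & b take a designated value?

3

Designated under: (b=1, a=1); (b=1, a=U); (b=1, a=0).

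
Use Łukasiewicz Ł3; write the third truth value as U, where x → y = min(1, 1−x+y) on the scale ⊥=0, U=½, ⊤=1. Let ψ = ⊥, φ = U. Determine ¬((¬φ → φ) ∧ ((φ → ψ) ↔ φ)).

⊥

¬φ = ¬U = U
¬φ → φ = U → U = ⊤  [min(1, 1−½+½)]
φ → ψ = U → ⊥ = U
(φ → ψ) ↔ φ = U ↔ U = ⊤
(¬φ → φ) ∧ ((φ → ψ) ↔ φ) = ⊤ ∧ ⊤ = ⊤
¬((¬φ → φ) ∧ ((φ → ψ) ↔ φ)) = ¬⊤ = ⊥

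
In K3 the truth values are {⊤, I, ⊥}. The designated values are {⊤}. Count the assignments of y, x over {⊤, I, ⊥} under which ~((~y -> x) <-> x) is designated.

1

Designated under: (y=⊤, x=⊥).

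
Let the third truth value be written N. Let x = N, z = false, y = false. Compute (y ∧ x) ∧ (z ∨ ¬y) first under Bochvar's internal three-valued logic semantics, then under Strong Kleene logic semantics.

N; false

In Bochvar's internal three-valued logic: y ∧ x = false ∧ N = N
¬y = ¬false = true
z ∨ ¬y = false ∨ true = true
(y ∧ x) ∧ (z ∨ ¬y) = N ∧ true = N
In Strong Kleene logic: y ∧ x = false ∧ N = false
¬y = ¬false = true
z ∨ ¬y = false ∨ true = true
(y ∧ x) ∧ (z ∨ ¬y) = false ∧ true = false
They differ because Bochvar's internal three-valued logic and Strong Kleene logic treat N differently under the binary connectives.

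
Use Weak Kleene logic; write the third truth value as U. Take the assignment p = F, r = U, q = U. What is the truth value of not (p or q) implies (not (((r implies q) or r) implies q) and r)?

p or q = F or U = U
not (p or q) = not U = U
r implies q = U implies U = U  [any arg is the third value ⇒ result is the third value]
(r implies q) or r = U or U = U
((r implies q) or r) implies q = U implies U = U
not (((r implies q) or r) implies q) = not U = U
not (((r implies q) or r) implies q) and r = U and U = U
not (p or q) implies (not (((r implies q) or r) implies q) and r) = U implies U = U

U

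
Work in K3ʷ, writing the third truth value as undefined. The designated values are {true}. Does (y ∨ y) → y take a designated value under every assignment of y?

No

Countermodel: y=undefined gives undefined, which is not designated.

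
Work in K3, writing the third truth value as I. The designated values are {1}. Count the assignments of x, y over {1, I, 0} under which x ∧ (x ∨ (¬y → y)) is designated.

3

Designated under: (x=1, y=1); (x=1, y=I); (x=1, y=0).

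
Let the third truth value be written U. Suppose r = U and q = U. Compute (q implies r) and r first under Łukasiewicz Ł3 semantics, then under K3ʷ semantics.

In Łukasiewicz Ł3: q implies r = U implies U = 1  [min(1, 1−½+½)]
(q implies r) and r = 1 and U = U
In K3ʷ: q implies r = U implies U = U  [any arg is the third value ⇒ result is the third value]
(q implies r) and r = U and U = U

U; U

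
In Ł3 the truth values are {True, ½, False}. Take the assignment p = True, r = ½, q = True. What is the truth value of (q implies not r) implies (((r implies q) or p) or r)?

not r = not ½ = ½
q implies not r = True implies ½ = ½  [min(1, 1−1+½)]
r implies q = ½ implies True = True
(r implies q) or p = True or True = True
((r implies q) or p) or r = True or ½ = True
(q implies not r) implies (((r implies q) or p) or r) = ½ implies True = True

True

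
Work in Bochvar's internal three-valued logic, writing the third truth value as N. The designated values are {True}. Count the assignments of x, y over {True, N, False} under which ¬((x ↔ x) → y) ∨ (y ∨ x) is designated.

Designated under: (x=True, y=True); (x=True, y=False); (x=False, y=True); (x=False, y=False).

4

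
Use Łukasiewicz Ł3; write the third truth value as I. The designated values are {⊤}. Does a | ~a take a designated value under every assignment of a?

No

Countermodel: a=I gives I, which is not designated.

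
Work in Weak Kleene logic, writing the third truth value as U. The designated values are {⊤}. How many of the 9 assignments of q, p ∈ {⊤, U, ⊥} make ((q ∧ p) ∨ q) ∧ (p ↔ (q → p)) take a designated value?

Designated under: (q=⊤, p=⊤); (q=⊤, p=⊥).

2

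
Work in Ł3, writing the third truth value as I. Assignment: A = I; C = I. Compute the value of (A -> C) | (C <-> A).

⊤

A -> C = I -> I = ⊤  [min(1, 1−½+½)]
C <-> A = I <-> I = ⊤
(A -> C) | (C <-> A) = ⊤ | ⊤ = ⊤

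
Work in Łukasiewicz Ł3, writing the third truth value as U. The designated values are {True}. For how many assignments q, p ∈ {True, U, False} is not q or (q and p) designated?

Designated under: (q=True, p=True); (q=False, p=True); (q=False, p=U); (q=False, p=False).

4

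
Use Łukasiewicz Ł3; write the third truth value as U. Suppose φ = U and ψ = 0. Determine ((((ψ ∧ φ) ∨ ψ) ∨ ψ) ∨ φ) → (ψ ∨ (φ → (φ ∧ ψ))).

ψ ∧ φ = 0 ∧ U = 0
(ψ ∧ φ) ∨ ψ = 0 ∨ 0 = 0
((ψ ∧ φ) ∨ ψ) ∨ ψ = 0 ∨ 0 = 0
(((ψ ∧ φ) ∨ ψ) ∨ ψ) ∨ φ = 0 ∨ U = U
φ ∧ ψ = U ∧ 0 = 0
φ → (φ ∧ ψ) = U → 0 = U  [min(1, 1−½+0)]
ψ ∨ (φ → (φ ∧ ψ)) = 0 ∨ U = U
((((ψ ∧ φ) ∨ ψ) ∨ ψ) ∨ φ) → (ψ ∨ (φ → (φ ∧ ψ))) = U → U = 1

1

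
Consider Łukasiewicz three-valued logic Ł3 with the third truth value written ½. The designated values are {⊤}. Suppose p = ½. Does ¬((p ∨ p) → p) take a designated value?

No

p ∨ p = ½ ∨ ½ = ½
(p ∨ p) → p = ½ → ½ = ⊤  [min(1, 1−½+½)]
¬((p ∨ p) → p) = ¬⊤ = ⊥
⊥ ∉ {⊤}.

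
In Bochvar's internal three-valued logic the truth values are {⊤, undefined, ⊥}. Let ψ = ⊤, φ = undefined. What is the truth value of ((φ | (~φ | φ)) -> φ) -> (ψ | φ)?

undefined

~φ = ~undefined = undefined
~φ | φ = undefined | undefined = undefined
φ | (~φ | φ) = undefined | undefined = undefined
(φ | (~φ | φ)) -> φ = undefined -> undefined = undefined  [any arg is the third value ⇒ result is the third value]
ψ | φ = ⊤ | undefined = undefined
((φ | (~φ | φ)) -> φ) -> (ψ | φ) = undefined -> undefined = undefined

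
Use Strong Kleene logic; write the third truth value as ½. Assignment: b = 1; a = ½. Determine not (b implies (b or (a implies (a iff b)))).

0

a iff b = ½ iff 1 = ½
a implies (a iff b) = ½ implies ½ = ½
b or (a implies (a iff b)) = 1 or ½ = 1
b implies (b or (a implies (a iff b))) = 1 implies 1 = 1
not (b implies (b or (a implies (a iff b)))) = not 1 = 0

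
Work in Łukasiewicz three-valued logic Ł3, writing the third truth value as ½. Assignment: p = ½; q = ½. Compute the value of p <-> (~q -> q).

~q = ~½ = ½
~q -> q = ½ -> ½ = 1  [min(1, 1−½+½)]
p <-> (~q -> q) = ½ <-> 1 = ½

½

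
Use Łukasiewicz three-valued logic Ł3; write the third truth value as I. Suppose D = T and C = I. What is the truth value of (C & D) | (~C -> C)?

T

C & D = I & T = I
~C = ~I = I
~C -> C = I -> I = T  [min(1, 1−½+½)]
(C & D) | (~C -> C) = I | T = T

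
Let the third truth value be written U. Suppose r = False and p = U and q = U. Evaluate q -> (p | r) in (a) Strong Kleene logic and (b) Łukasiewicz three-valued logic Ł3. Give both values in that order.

U; True

In Strong Kleene logic: p | r = U | False = U
q -> (p | r) = U -> U = U  [~U | U]
In Łukasiewicz three-valued logic Ł3: p | r = U | False = U
q -> (p | r) = U -> U = True  [min(1, 1−½+½)]
They differ because Strong Kleene logic and Łukasiewicz three-valued logic Ł3 treat U differently under implication.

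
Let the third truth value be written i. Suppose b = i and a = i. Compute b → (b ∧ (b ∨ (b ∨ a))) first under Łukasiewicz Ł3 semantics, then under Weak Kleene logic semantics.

⊤; i

In Łukasiewicz Ł3: b ∨ a = i ∨ i = i
b ∨ (b ∨ a) = i ∨ i = i
b ∧ (b ∨ (b ∨ a)) = i ∧ i = i
b → (b ∧ (b ∨ (b ∨ a))) = i → i = ⊤
In Weak Kleene logic: b ∨ a = i ∨ i = i
b ∨ (b ∨ a) = i ∨ i = i
b ∧ (b ∨ (b ∨ a)) = i ∧ i = i
b → (b ∧ (b ∨ (b ∨ a))) = i → i = i  [any arg is the third value ⇒ result is the third value]
They differ because Łukasiewicz Ł3 and Weak Kleene logic treat i differently under the binary connectives.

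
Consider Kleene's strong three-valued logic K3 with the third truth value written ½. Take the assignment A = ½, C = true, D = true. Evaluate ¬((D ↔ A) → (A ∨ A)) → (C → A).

D ↔ A = true ↔ ½ = ½
A ∨ A = ½ ∨ ½ = ½
(D ↔ A) → (A ∨ A) = ½ → ½ = ½  [¬½ ∨ ½]
¬((D ↔ A) → (A ∨ A)) = ¬½ = ½
C → A = true → ½ = ½
¬((D ↔ A) → (A ∨ A)) → (C → A) = ½ → ½ = ½

½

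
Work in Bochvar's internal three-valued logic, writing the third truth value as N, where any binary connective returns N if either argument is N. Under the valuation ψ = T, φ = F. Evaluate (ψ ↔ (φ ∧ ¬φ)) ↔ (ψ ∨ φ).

F

¬φ = ¬F = T
φ ∧ ¬φ = F ∧ T = F
ψ ↔ (φ ∧ ¬φ) = T ↔ F = F
ψ ∨ φ = T ∨ F = T
(ψ ↔ (φ ∧ ¬φ)) ↔ (ψ ∨ φ) = F ↔ T = F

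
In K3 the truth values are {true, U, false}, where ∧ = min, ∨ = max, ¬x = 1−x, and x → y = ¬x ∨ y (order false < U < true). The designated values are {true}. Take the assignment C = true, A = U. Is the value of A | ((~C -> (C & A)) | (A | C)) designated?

Yes

~C = ~true = false
C & A = true & U = U
~C -> (C & A) = false -> U = true  [~false | U]
A | C = U | true = true
(~C -> (C & A)) | (A | C) = true | true = true
A | ((~C -> (C & A)) | (A | C)) = U | true = true
true ∈ {true}.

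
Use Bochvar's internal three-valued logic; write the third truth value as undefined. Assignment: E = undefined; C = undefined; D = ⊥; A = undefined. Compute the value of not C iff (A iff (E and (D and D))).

undefined

not C = not undefined = undefined
D and D = ⊥ and ⊥ = ⊥
E and (D and D) = undefined and ⊥ = undefined
A iff (E and (D and D)) = undefined iff undefined = undefined
not C iff (A iff (E and (D and D))) = undefined iff undefined = undefined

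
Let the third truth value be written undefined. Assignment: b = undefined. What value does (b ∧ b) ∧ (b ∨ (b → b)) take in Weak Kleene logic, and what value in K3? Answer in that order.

undefined; undefined

In Weak Kleene logic: b ∧ b = undefined ∧ undefined = undefined
b → b = undefined → undefined = undefined  [any arg is the third value ⇒ result is the third value]
b ∨ (b → b) = undefined ∨ undefined = undefined
(b ∧ b) ∧ (b ∨ (b → b)) = undefined ∧ undefined = undefined
In K3: b ∧ b = undefined ∧ undefined = undefined
b → b = undefined → undefined = undefined  [¬undefined ∨ undefined]
b ∨ (b → b) = undefined ∨ undefined = undefined
(b ∧ b) ∧ (b ∨ (b → b)) = undefined ∧ undefined = undefined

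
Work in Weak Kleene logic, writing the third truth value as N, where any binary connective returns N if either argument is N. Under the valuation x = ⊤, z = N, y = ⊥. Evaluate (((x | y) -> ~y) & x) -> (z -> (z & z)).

N

x | y = ⊤ | ⊥ = ⊤
~y = ~⊥ = ⊤
(x | y) -> ~y = ⊤ -> ⊤ = ⊤
((x | y) -> ~y) & x = ⊤ & ⊤ = ⊤
z & z = N & N = N
z -> (z & z) = N -> N = N
(((x | y) -> ~y) & x) -> (z -> (z & z)) = ⊤ -> N = N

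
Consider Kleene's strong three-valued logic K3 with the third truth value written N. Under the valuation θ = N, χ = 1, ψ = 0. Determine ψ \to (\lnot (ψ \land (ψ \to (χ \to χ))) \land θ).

1

χ \to χ = 1 \to 1 = 1
ψ \to (χ \to χ) = 0 \to 1 = 1
ψ \land (ψ \to (χ \to χ)) = 0 \land 1 = 0
\lnot (ψ \land (ψ \to (χ \to χ))) = \lnot 0 = 1
\lnot (ψ \land (ψ \to (χ \to χ))) \land θ = 1 \land N = N
ψ \to (\lnot (ψ \land (ψ \to (χ \to χ))) \land θ) = 0 \to N = 1  [\lnot 0 \lor N]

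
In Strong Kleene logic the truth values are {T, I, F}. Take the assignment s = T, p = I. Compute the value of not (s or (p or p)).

F

p or p = I or I = I
s or (p or p) = T or I = T
not (s or (p or p)) = not T = F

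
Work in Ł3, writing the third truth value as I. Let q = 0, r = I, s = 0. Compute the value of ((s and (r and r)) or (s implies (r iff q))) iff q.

0

r and r = I and I = I
s and (r and r) = 0 and I = 0
r iff q = I iff 0 = I  [1 − |½−0|]
s implies (r iff q) = 0 implies I = 1
(s and (r and r)) or (s implies (r iff q)) = 0 or 1 = 1
((s and (r and r)) or (s implies (r iff q))) iff q = 1 iff 0 = 0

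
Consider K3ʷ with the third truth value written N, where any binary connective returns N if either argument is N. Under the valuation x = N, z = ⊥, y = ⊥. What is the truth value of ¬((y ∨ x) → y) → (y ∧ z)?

N

y ∨ x = ⊥ ∨ N = N
(y ∨ x) → y = N → ⊥ = N  [any arg is the third value ⇒ result is the third value]
¬((y ∨ x) → y) = ¬N = N
y ∧ z = ⊥ ∧ ⊥ = ⊥
¬((y ∨ x) → y) → (y ∧ z) = N → ⊥ = N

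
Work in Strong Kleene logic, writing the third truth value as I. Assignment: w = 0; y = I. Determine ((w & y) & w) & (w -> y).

w & y = 0 & I = 0
(w & y) & w = 0 & 0 = 0
w -> y = 0 -> I = 1  [~0 | I]
((w & y) & w) & (w -> y) = 0 & 1 = 0

0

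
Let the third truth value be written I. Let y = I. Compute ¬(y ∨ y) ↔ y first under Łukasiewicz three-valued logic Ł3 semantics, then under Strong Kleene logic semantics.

True; I

In Łukasiewicz three-valued logic Ł3: y ∨ y = I ∨ I = I
¬(y ∨ y) = ¬I = I
¬(y ∨ y) ↔ y = I ↔ I = True
In Strong Kleene logic: y ∨ y = I ∨ I = I
¬(y ∨ y) = ¬I = I
¬(y ∨ y) ↔ y = I ↔ I = I
They differ because Łukasiewicz three-valued logic Ł3 and Strong Kleene logic treat I differently under implication.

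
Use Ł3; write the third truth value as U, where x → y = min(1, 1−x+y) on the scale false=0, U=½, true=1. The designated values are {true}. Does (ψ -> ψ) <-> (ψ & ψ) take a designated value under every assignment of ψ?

Countermodel: ψ=U gives U, which is not designated.

No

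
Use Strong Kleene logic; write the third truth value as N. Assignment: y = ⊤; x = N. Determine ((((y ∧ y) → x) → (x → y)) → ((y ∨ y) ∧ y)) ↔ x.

y ∧ y = ⊤ ∧ ⊤ = ⊤
(y ∧ y) → x = ⊤ → N = N
x → y = N → ⊤ = ⊤
((y ∧ y) → x) → (x → y) = N → ⊤ = ⊤
y ∨ y = ⊤ ∨ ⊤ = ⊤
(y ∨ y) ∧ y = ⊤ ∧ ⊤ = ⊤
(((y ∧ y) → x) → (x → y)) → ((y ∨ y) ∧ y) = ⊤ → ⊤ = ⊤
((((y ∧ y) → x) → (x → y)) → ((y ∨ y) ∧ y)) ↔ x = ⊤ ↔ N = N

N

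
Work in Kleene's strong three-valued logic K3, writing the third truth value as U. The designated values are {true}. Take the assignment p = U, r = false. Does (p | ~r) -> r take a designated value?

No

~r = ~false = true
p | ~r = U | true = true
(p | ~r) -> r = true -> false = false
false ∉ {true}.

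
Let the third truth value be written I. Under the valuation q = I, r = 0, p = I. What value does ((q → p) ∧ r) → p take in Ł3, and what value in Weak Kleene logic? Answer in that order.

In Ł3: q → p = I → I = 1  [min(1, 1−½+½)]
(q → p) ∧ r = 1 ∧ 0 = 0
((q → p) ∧ r) → p = 0 → I = 1
In Weak Kleene logic: q → p = I → I = I
(q → p) ∧ r = I ∧ 0 = I
((q → p) ∧ r) → p = I → I = I
They differ because Ł3 and Weak Kleene logic treat I differently under the binary connectives.

1; I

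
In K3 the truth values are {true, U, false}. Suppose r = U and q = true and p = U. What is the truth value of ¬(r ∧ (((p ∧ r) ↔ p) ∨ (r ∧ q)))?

U

p ∧ r = U ∧ U = U
(p ∧ r) ↔ p = U ↔ U = U
r ∧ q = U ∧ true = U
((p ∧ r) ↔ p) ∨ (r ∧ q) = U ∨ U = U
r ∧ (((p ∧ r) ↔ p) ∨ (r ∧ q)) = U ∧ U = U
¬(r ∧ (((p ∧ r) ↔ p) ∨ (r ∧ q))) = ¬U = U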